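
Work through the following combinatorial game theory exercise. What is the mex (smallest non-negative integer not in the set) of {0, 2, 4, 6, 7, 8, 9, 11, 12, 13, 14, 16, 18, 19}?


Set = {0, 2, 4, 6, 7, 8, 9, 11, 12, 13, 14, 16, 18, 19}
0 is in the set.
1 is NOT in the set. This is the mex.
mex = 1

1


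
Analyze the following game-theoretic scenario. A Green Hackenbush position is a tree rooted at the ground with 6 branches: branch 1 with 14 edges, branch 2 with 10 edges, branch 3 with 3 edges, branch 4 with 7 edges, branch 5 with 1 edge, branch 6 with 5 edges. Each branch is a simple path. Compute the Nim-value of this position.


The tree has 6 branches from the ground vertex.
In Green Hackenbush, the Nim-value of a simple path of length k is k.
Branch 1: length 14, Nim-value = 14
Branch 2: length 10, Nim-value = 10
Branch 3: length 3, Nim-value = 3
Branch 4: length 7, Nim-value = 7
Branch 5: length 1, Nim-value = 1
Branch 6: length 5, Nim-value = 5
Total Nim-value = XOR of all branch values:
0 XOR 14 = 14
14 XOR 10 = 4
4 XOR 3 = 7
7 XOR 7 = 0
0 XOR 1 = 1
1 XOR 5 = 4
Nim-value of the tree = 4

4


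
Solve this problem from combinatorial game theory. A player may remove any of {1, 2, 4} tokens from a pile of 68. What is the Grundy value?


The subtraction set is S = {1, 2, 4}.
G(k) = mex{ G(k - s) : s in S, s <= k }. We compute iteratively: G(0) = 0.
G(1) = mex({0}) = 1
G(2) = mex({0, 1}) = 2
G(3) = mex({1, 2}) = 0
G(4) = mex({0, 2}) = 1
G(5) = mex({0, 1}) = 2
G(6) = mex({1, 2}) = 0
Observe that G(3)..G(6) = 0, 1, 2, 0 repeats G(0)..G(3) = 0, 1, 2, 0.
For k >= max(S) = 4, G(k) is determined by the previous 4 values G(k-4)..G(k-1); a window of 4 consecutive values has recurred shifted by 3, so by induction G(k + 3) = G(k) for all k >= 0: the sequence is periodic from the start with period 3.
One period: G(0..2) = 0, 1, 2.
68 mod 3 = 2, so G(68) = G(2) = 2.

2


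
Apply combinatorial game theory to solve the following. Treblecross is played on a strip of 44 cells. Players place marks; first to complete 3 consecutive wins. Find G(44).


Treblecross: place X on empty cells; 3-in-a-row wins.
Playing within two cells of an existing X lets the opponent win at once, so sensible play treats the cells i-2..i+2 around each X as dead. The player left with no safe cell loses, so this is a normal-play take-away game on strips of safe cells.
Placing X at cell i (0-indexed) of a strip of k safe cells leaves independent strips of sizes max(0, i-2) and max(0, k-i-3). Hence G(k) = mex{ G(max(0,i-2)) XOR G(max(0,k-i-3)) : 0 <= i < k }, with G(0) = 0.
G(1): splits (0,0):0^0=0 -> mex({0}) = 1
G(2): splits (0,0):0^0=0 -> mex({0}) = 1
G(3): splits (0,0):0^0=0 -> mex({0}) = 1
G(4): splits (0,1):0^1=1 (0,0):0^0=0 -> mex({0, 1}) = 2
G(5): splits (0,2):0^1=1 (0,1):0^1=1 (0,0):0^0=0 -> mex({0, 1}) = 2
G(6) = mex({1}) = 0
G(7) = mex({0, 1, 2}) = 3
G(8) = mex({0, 1, 2}) = 3
G(9) = mex({0, 2}) = 1
G(10) = mex({0, 2, 3}) = 1
G(11) = mex({0, 3}) = 1
G(12) = mex({1, 3}) = 0
G(13) = mex({0, 1, 2, 3}) = 4
G(14) = mex({0, 1, 2}) = 3
G(15) = mex({0, 1, 2}) = 3
G(16) = mex({0, 1, 2, 4}) = 3
G(17) = mex({0, 1, 3, 4}) = 2
G(18) = mex({0, 1, 3, 4}) = 2
G(19) = mex({0, 1, 3, 5}) = 2
G(20) = mex({0, 1, 2, 3, 5}) = 4
G(21) = mex({0, 1, 2, 3, 5}) = 4
G(22) = mex({1, 2, 6}) = 0
G(23) = mex({0, 1, 2, 3, 4, 6}) = 5
G(24) = mex({0, 1, 2, 3, 4}) = 5
G(25) = mex({0, 1, 3, 4, 7}) = 2
G(26) = mex({0, 1, 3, 4, 5, 7}) = 2
G(27) = mex({0, 1, 3, 5}) = 2
G(28) = mex({0, 1, 2, 5}) = 3
G(29) = mex({0, 1, 2, 4, 5, 6}) = 3
G(30) = mex({1, 2, 4, 6}) = 0
G(31) = mex({0, 1, 2, 3, 4, 6}) = 5
G(32) = mex({1, 2, 3, 4, 7}) = 0
G(33) = mex({0, 3, 7}) = 1
G(34) = mex({0, 2, 3, 5, 7}) = 1
G(35) = mex({0, 2, 3, 5, 6}) = 1
G(36) = mex({0, 1, 2, 5, 6}) = 3
G(37) = mex({0, 1, 2, 4, 5, 6}) = 3
G(38) = mex({0, 1, 2, 4}) = 3
G(39) = mex({0, 1, 2, 3, 4, 7}) = 5
G(40) = mex({0, 1, 2, 3, 4, 5, 7}) = 6
G(41) = mex({0, 1, 2, 3, 5, 7}) = 4
G(42) = mex({0, 1, 2, 3, 5, 6, 7}) = 4
G(43) = mex({0, 2, 3, 5, 6}) = 1
G(44) = mex({1, 2, 3, 4, 5, 6}) = 0
Therefore G(44) = 0.

0


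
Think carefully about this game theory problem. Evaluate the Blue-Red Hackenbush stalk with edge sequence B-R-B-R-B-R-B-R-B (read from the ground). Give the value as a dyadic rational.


Edges (from ground): B-R-B-R-B-R-B-R-B
By Berlekamp's sign-expansion rule, a Blue-Red Hackenbush stalk has the value of the surreal number whose sign sequence is the edge sequence with B -> + and R -> -.
Sign sequence: +-+-+-+-+
Trace the sign expansion in the surreal number tree, starting from 0:
Edge 1: B (sign +) -> bounds (0, +inf), value = 1
Edge 2: R (sign -) -> bounds (0, 1), value = 1/2
Edge 3: B (sign +) -> bounds (1/2, 1), value = 3/4
Edge 4: R (sign -) -> bounds (1/2, 3/4), value = 5/8
Edge 5: B (sign +) -> bounds (5/8, 3/4), value = 11/16
Edge 6: R (sign -) -> bounds (5/8, 11/16), value = 21/32
Edge 7: B (sign +) -> bounds (21/32, 11/16), value = 43/64
Edge 8: R (sign -) -> bounds (21/32, 43/64), value = 85/128
Edge 9: B (sign +) -> bounds (85/128, 43/64), value = 171/256
Game value = 171/256

171/256


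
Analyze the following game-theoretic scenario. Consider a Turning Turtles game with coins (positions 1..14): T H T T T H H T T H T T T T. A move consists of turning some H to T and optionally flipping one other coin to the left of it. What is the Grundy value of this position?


Coins: T H T T T H H T T H T T T T
Key fact: a single head at position k behaves exactly like a Nim heap of size k (turning it to T and optionally flipping a coin at j < k corresponds to moving the heap from k to j, or to 0), and heads combine as a disjunctive sum (two heads at the same place would cancel, matching j XOR j = 0). So the Nim-value is the XOR of the 1-indexed positions of the heads.
Face-up positions (1-indexed): [2, 6, 7, 10]
XOR 0 with 2: 0 XOR 2 = 2
XOR 2 with 6: 2 XOR 6 = 4
XOR 4 with 7: 4 XOR 7 = 3
XOR 3 with 10: 3 XOR 10 = 9
Nim-value = 9

9


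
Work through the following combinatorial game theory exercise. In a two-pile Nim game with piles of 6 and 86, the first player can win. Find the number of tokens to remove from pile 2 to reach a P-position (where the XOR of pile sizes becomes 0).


Piles: 6 and 86
Current XOR: 6 XOR 86 = 80 (non-zero, so this is an N-position).
To make the XOR zero, we need to find a move that balances the piles.
For pile 2 (size 86): target = 86 XOR 80 = 6
We reduce pile 2 from 86 to 6.
Tokens removed: 86 - 6 = 80
Verification: 6 XOR 6 = 0

80


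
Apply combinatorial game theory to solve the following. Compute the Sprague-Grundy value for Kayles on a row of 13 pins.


Kayles: a move removes 1 or 2 adjacent pins from a contiguous row.
Removing pins from a row of k leaves two independent rows (a, b) with a + b = k - 1 (one pin) or a + b = k - 2 (two pins); an end removal gives a = 0.
By Sprague-Grundy, G(k) = mex{ G(a) XOR G(b) } over all these splits. G(0) = 0.
G(1): splits (0,0):0^0=0 -> mex({0}) = 1
G(2): splits (0,1):0^1=1 (0,0):0^0=0 -> mex({0, 1}) = 2
G(3): splits (0,2):0^2=2 (1,1):1^1=0 (0,1):0^1=1 -> mex({0, 1, 2}) = 3
G(4): splits (0,3):0^3=3 (1,2):1^2=3 (0,2):0^2=2 (1,1):1^1=0 -> mex({0, 2, 3}) = 1
G(5): splits (0,4):0^1=1 (1,3):1^3=2 (2,2):2^2=0 (0,3):0^3=3 (1,2):1^2=3 -> mex({0, 1, 2, 3}) = 4
G(6) = mex({0, 1, 2, 4}) = 3
G(7) = mex({0, 1, 3, 4, 5}) = 2
G(8) = mex({0, 2, 3, 5, 6}) = 1
G(9) = mex({0, 1, 2, 3, 6, 7}) = 4
G(10) = mex({0, 1, 3, 4, 5, 7}) = 2
G(11) = mex({0, 1, 2, 3, 4, 5}) = 6
G(12) = mex({0, 1, 2, 3, 5, 6, 7}) = 4
G(13) = mex({0, 2, 3, 4, 6, 7}) = 1
Therefore G(13) = 1.

1


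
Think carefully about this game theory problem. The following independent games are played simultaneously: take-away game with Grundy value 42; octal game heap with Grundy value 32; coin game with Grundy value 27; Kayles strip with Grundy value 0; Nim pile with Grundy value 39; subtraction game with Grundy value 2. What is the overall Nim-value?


By the Sprague-Grundy theorem, the Grundy value of a sum of games is the XOR of individual Grundy values.
take-away game: Grundy value = 42. Running XOR: 0 XOR 42 = 42
octal game heap: Grundy value = 32. Running XOR: 42 XOR 32 = 10
coin game: Grundy value = 27. Running XOR: 10 XOR 27 = 17
Kayles strip: Grundy value = 0. Running XOR: 17 XOR 0 = 17
Nim pile: Grundy value = 39. Running XOR: 17 XOR 39 = 54
subtraction game: Grundy value = 2. Running XOR: 54 XOR 2 = 52
The combined Grundy value is 52.

52


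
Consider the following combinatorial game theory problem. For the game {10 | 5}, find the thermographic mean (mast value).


Game = {10 | 5}, a switch {a | b} with numbers a > b.
Its thermograph has left wall a - t and right wall b + t, which meet at t = (a - b)/2, where both equal (a + b)/2. So the mast (mean value) is at (a + b)/2.
Mean = (10 + (5))/2 = 15/2 = 15/2

15/2


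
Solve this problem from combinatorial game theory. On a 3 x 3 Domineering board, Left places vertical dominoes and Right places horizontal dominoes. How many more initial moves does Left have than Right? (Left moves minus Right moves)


Board is 3 x 3 (rows x cols).
Left (vertical) placements: (rows-1) * cols = 2 * 3 = 6
Right (horizontal) placements: rows * (cols-1) = 3 * 2 = 6
Advantage = Left - Right = 6 - 6 = 0

0


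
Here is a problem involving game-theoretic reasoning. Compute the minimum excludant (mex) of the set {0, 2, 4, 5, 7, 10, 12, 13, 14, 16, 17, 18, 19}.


Set = {0, 2, 4, 5, 7, 10, 12, 13, 14, 16, 17, 18, 19}
0 is in the set.
1 is NOT in the set. This is the mex.
mex = 1

1


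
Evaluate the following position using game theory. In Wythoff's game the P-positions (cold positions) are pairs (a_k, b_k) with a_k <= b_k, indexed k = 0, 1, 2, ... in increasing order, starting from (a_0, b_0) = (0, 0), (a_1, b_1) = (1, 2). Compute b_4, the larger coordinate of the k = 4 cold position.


By Wythoff's theorem, a_k = floor(k * phi) and b_k = floor(k * phi^2) = a_k + k, where phi = (1 + sqrt(5))/2 is the golden ratio.
phi = (1 + sqrt(5))/2 = 1.618034
phi^2 = phi + 1 = 2.618034
k = 4
k * phi^2 = 4 * 2.618034 = 10.472136
b_4 = floor(k * phi^2) = 10 (check: a_4 + k = 6 + 4 = 10)

10


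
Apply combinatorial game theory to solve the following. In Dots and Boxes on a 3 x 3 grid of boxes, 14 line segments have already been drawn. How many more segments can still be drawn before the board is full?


Grid: 3 x 3 boxes, i.e. 4 rows and 4 columns of dots.
Horizontal edges: (rows + 1) * cols = 4 * 3 = 12
Vertical edges: rows * (cols + 1) = 3 * 4 = 12
Total edges: 12 + 12 = 24
Edges drawn: 14
Remaining: 24 - 14 = 10

10


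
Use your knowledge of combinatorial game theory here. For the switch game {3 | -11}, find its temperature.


The game is {3 | -11}, a switch {a | b} with numbers a > b.
Cooling {a | b} by t gives {a - t | b + t}, which stops being hot when a - t = b + t, i.e. at t = (a - b)/2. So the temperature of a switch is (a - b)/2.
Temperature = (Left option - Right option) / 2
= (3 - (-11)) / 2
= 14 / 2
= 7

7


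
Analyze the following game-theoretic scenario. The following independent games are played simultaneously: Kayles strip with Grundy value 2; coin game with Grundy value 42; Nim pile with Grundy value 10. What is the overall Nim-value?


By the Sprague-Grundy theorem, the Grundy value of a sum of games is the XOR of individual Grundy values.
Kayles strip: Grundy value = 2. Running XOR: 0 XOR 2 = 2
coin game: Grundy value = 42. Running XOR: 2 XOR 42 = 40
Nim pile: Grundy value = 10. Running XOR: 40 XOR 10 = 34
The combined Grundy value is 34.

34


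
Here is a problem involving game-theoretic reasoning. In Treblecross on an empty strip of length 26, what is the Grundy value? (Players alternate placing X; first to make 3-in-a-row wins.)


Treblecross: place X on empty cells; 3-in-a-row wins.
Playing within two cells of an existing X lets the opponent win at once, so sensible play treats the cells i-2..i+2 around each X as dead. The player left with no safe cell loses, so this is a normal-play take-away game on strips of safe cells.
Placing X at cell i (0-indexed) of a strip of k safe cells leaves independent strips of sizes max(0, i-2) and max(0, k-i-3). Hence G(k) = mex{ G(max(0,i-2)) XOR G(max(0,k-i-3)) : 0 <= i < k }, with G(0) = 0.
G(1): splits (0,0):0^0=0 -> mex({0}) = 1
G(2): splits (0,0):0^0=0 -> mex({0}) = 1
G(3): splits (0,0):0^0=0 -> mex({0}) = 1
G(4): splits (0,1):0^1=1 (0,0):0^0=0 -> mex({0, 1}) = 2
G(5): splits (0,2):0^1=1 (0,1):0^1=1 (0,0):0^0=0 -> mex({0, 1}) = 2
G(6) = mex({1}) = 0
G(7) = mex({0, 1, 2}) = 3
G(8) = mex({0, 1, 2}) = 3
G(9) = mex({0, 2}) = 1
G(10) = mex({0, 2, 3}) = 1
G(11) = mex({0, 3}) = 1
G(12) = mex({1, 3}) = 0
G(13) = mex({0, 1, 2, 3}) = 4
G(14) = mex({0, 1, 2}) = 3
G(15) = mex({0, 1, 2}) = 3
G(16) = mex({0, 1, 2, 4}) = 3
G(17) = mex({0, 1, 3, 4}) = 2
G(18) = mex({0, 1, 3, 4}) = 2
G(19) = mex({0, 1, 3, 5}) = 2
G(20) = mex({0, 1, 2, 3, 5}) = 4
G(21) = mex({0, 1, 2, 3, 5}) = 4
G(22) = mex({1, 2, 6}) = 0
G(23) = mex({0, 1, 2, 3, 4, 6}) = 5
G(24) = mex({0, 1, 2, 3, 4}) = 5
G(25) = mex({0, 1, 3, 4, 7}) = 2
G(26) = mex({0, 1, 3, 4, 5, 7}) = 2
Therefore G(26) = 2.

2


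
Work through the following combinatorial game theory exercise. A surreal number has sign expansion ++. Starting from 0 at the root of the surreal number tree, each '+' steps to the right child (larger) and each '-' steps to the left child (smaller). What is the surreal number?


Sign expansion: ++
Rule: track bounds (lo, hi), initially (-inf, +inf). On '+', the current value becomes lo and we move to the simplest number in (value, hi): value + 1 if hi = +inf, otherwise the midpoint (value + hi)/2. On '-', the current value becomes hi and we move to value - 1 if lo = -inf, otherwise the midpoint (lo + value)/2.
Start at 0.
Step 1: sign = +, move right. Bounds: (0, +inf). Value = 1
Step 2: sign = +, move right. Bounds: (1, +inf). Value = 2
The surreal number with sign expansion ++ is 2.

2


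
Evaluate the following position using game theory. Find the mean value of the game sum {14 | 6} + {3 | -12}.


G1 = {14 | 6}, G2 = {3 | -12}
Each is a switch {a | b} with numbers a > b; its mean value is (a + b)/2, and mean value is additive over game sums: m(G1 + G2) = m(G1) + m(G2).
Mean of G1 = (14 + (6))/2 = 20/2 = 10
Mean of G2 = (3 + (-12))/2 = -9/2 = -9/2
Mean of G1 + G2 = 10 + -9/2 = 11/2

11/2


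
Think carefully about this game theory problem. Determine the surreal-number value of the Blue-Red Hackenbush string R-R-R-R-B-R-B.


Edges (from ground): R-R-R-R-B-R-B
By Berlekamp's sign-expansion rule, a Blue-Red Hackenbush stalk has the value of the surreal number whose sign sequence is the edge sequence with B -> + and R -> -.
Sign sequence: ----+-+
Trace the sign expansion in the surreal number tree, starting from 0:
Edge 1: R (sign -) -> bounds (-inf, 0), value = -1
Edge 2: R (sign -) -> bounds (-inf, -1), value = -2
Edge 3: R (sign -) -> bounds (-inf, -2), value = -3
Edge 4: R (sign -) -> bounds (-inf, -3), value = -4
Edge 5: B (sign +) -> bounds (-4, -3), value = -7/2
Edge 6: R (sign -) -> bounds (-4, -7/2), value = -15/4
Edge 7: B (sign +) -> bounds (-15/4, -7/2), value = -29/8
Game value = -29/8

-29/8


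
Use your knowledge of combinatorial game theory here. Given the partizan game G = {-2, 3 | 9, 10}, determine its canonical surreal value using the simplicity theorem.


Left options: {-2, 3}, max = 3
Right options: {9, 10}, min = 9
All options are numbers and max(Left) < min(Right), so by the simplicity theorem the value is the simplest (earliest-born) number strictly between 3 and 9.
Integers 4 through 8 all lie strictly between 3 and 9.
Among integers, the simplest (lowest birthday = smallest |n|; 0 is born on day 0, +-n on day n) is 4.
No non-integer in the interval can be simpler: if x is a non-integer in the interval, then floor(x) or ceil(x) also lies in the interval (the interval contains an integer), and both are proper prefixes of x's sign expansion, i.e. born earlier. So the game value is 4.
Game value = 4

4


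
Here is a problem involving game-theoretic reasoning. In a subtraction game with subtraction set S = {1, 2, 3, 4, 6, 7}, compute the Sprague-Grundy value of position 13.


The subtraction set is S = {1, 2, 3, 4, 6, 7}.
G(k) = mex{ G(k - s) : s in S, s <= k }. We compute iteratively: G(0) = 0.
G(1) = mex({0}) = 1
G(2) = mex({0, 1}) = 2
G(3) = mex({0, 1, 2}) = 3
G(4) = mex({0, 1, 2, 3}) = 4
G(5) = mex({1, 2, 3, 4}) = 0
G(6) = mex({0, 2, 3, 4}) = 1
G(7) = mex({0, 1, 3, 4}) = 2
G(8) = mex({0, 1, 2, 4}) = 3
G(9) = mex({0, 1, 2, 3}) = 4
G(10) = mex({1, 2, 3, 4}) = 0
G(11) = mex({0, 2, 3, 4}) = 1
Observe that G(5)..G(11) = 0, 1, 2, 3, 4, 0, 1 repeats G(0)..G(6) = 0, 1, 2, 3, 4, 0, 1.
For k >= max(S) = 7, G(k) is determined by the previous 7 values G(k-7)..G(k-1); a window of 7 consecutive values has recurred shifted by 5, so by induction G(k + 5) = G(k) for all k >= 0: the sequence is periodic from the start with period 5.
One period: G(0..4) = 0, 1, 2, 3, 4.
13 mod 5 = 3, so G(13) = G(3) = 3.

3


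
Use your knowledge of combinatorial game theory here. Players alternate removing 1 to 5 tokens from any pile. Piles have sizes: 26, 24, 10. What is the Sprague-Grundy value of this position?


Subtraction set: {1, 2, 3, 4, 5}
For this subtraction set, G(n) = n mod 6 (period = max + 1 = 6).
Pile 1 (size 26): G(26) = 26 mod 6 = 2
Pile 2 (size 24): G(24) = 24 mod 6 = 0
Pile 3 (size 10): G(10) = 10 mod 6 = 4
Total Grundy value = XOR of all: 2 XOR 0 XOR 4 = 6

6


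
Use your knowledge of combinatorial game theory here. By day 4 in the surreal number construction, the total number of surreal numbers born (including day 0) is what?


Day 0: {|} = 0 is born. Count = 1.
Day n: the number of surreal numbers born by day n is 2^(n+1) - 1.
By day 0: 2^1 - 1 = 1
By day 1: 2^2 - 1 = 3
By day 2: 2^3 - 1 = 7
By day 3: 2^4 - 1 = 15
By day 4: 2^5 - 1 = 31
By day 4: 31 surreal numbers.

31


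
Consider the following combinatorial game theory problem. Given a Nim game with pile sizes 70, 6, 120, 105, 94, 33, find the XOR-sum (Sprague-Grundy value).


We need the XOR (exclusive or) of all pile sizes.
After XOR-ing pile 1 (size 70): 0 XOR 70 = 70
After XOR-ing pile 2 (size 6): 70 XOR 6 = 64
After XOR-ing pile 3 (size 120): 64 XOR 120 = 56
After XOR-ing pile 4 (size 105): 56 XOR 105 = 81
After XOR-ing pile 5 (size 94): 81 XOR 94 = 15
After XOR-ing pile 6 (size 33): 15 XOR 33 = 46
The Nim-value of this position is 46.

46


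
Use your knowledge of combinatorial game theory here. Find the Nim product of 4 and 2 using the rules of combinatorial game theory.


Nim multiplication is bilinear over XOR: (u XOR v) * w = (u*w) XOR (v*w).
So we split each operand into its bit components and XOR the pairwise Nim products.
4 = 4 (as XOR of powers of 2).
2 = 2 (as XOR of powers of 2).
Using the standard Nim-product table on single bits:
  2*2 = 3,   2*4 = 8,   2*8 = 12,
  4*4 = 6,   4*8 = 11,  8*8 = 13,
and  1*x = x (identity), k*l = l*k (commutative).
Pairwise Nim products:
  4 * 2 = 8
XOR them: 8 = 8.
Result: 4 * 2 = 8 (in Nim).

8


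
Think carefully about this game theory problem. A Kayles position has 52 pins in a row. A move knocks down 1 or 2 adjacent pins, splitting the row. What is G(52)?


Kayles: a move removes 1 or 2 adjacent pins from a contiguous row.
Removing pins from a row of k leaves two independent rows (a, b) with a + b = k - 1 (one pin) or a + b = k - 2 (two pins); an end removal gives a = 0.
By Sprague-Grundy, G(k) = mex{ G(a) XOR G(b) } over all these splits. G(0) = 0.
G(1): splits (0,0):0^0=0 -> mex({0}) = 1
G(2): splits (0,1):0^1=1 (0,0):0^0=0 -> mex({0, 1}) = 2
G(3): splits (0,2):0^2=2 (1,1):1^1=0 (0,1):0^1=1 -> mex({0, 1, 2}) = 3
G(4): splits (0,3):0^3=3 (1,2):1^2=3 (0,2):0^2=2 (1,1):1^1=0 -> mex({0, 2, 3}) = 1
G(5): splits (0,4):0^1=1 (1,3):1^3=2 (2,2):2^2=0 (0,3):0^3=3 (1,2):1^2=3 -> mex({0, 1, 2, 3}) = 4
G(6) = mex({0, 1, 2, 4}) = 3
G(7) = mex({0, 1, 3, 4, 5}) = 2
G(8) = mex({0, 2, 3, 5, 6}) = 1
G(9) = mex({0, 1, 2, 3, 6, 7}) = 4
G(10) = mex({0, 1, 3, 4, 5, 7}) = 2
G(11) = mex({0, 1, 2, 3, 4, 5}) = 6
G(12) = mex({0, 1, 2, 3, 5, 6, 7}) = 4
G(13) = mex({0, 2, 3, 4, 6, 7}) = 1
G(14) = mex({0, 1, 4, 5, 6, 7}) = 2
G(15) = mex({0, 1, 2, 3, 4, 5, 6}) = 7
G(16) = mex({0, 2, 3, 5, 6, 7}) = 1
G(17) = mex({0, 1, 2, 3, 5, 6, 7}) = 4
G(18) = mex({0, 1, 2, 4, 5, 6}) = 3
G(19) = mex({0, 1, 3, 4, 5, 7}) = 2
G(20) = mex({0, 2, 3, 4, 5, 6, 7}) = 1
G(21) = mex({0, 1, 2, 3, 5, 6, 7}) = 4
G(22) = mex({0, 1, 2, 3, 4, 5, 7}) = 6
G(23) = mex({0, 1, 2, 3, 4, 5, 6}) = 7
G(24) = mex({0, 1, 2, 3, 5, 6, 7}) = 4
G(25) = mex({0, 2, 3, 4, 6, 7}) = 1
G(26) = mex({0, 1, 3, 4, 5, 6, 7}) = 2
G(27) = mex({0, 1, 2, 3, 4, 5, 6, 7}) = 8
G(28) = mex({0, 1, 2, 3, 4, 6, 7, 8}) = 5
G(29) = mex({0, 1, 2, 3, 5, 6, 7, 8, 9}) = 4
G(30) = mex({0, 1, 2, 3, 4, 5, 6, 9, 10}) = 7
G(31) = mex({0, 1, 3, 4, 5, 7, 10, 11}) = 2
G(32) = mex({0, 2, 3, 4, 5, 6, 7, 9, 11}) = 1
G(33) = mex({0, 1, 2, 3, 4, 5, 6, 7, 9, 12}) = 8
G(34) = mex({0, 1, 2, 3, 4, 5, 7, 8, 11, 12}) = 6
G(35) = mex({0, 1, 2, 3, 4, 5, 6, 8, 9, 10, 11}) = 7
G(36) = mex({0, 1, 2, 3, 5, 6, 7, 9, 10}) = 4
G(37) = mex({0, 2, 3, 4, 6, 7, 9, 10, 11, 12}) = 1
G(38) = mex({0, 1, 3, 4, 5, 6, 7, 9, 10, 11, 12}) = 2
G(39) = mex({0, 1, 2, 4, 5, 6, 7, 9, 10, 12, 14}) = 3
G(40) = mex({0, 2, 3, 4, 6, 7, 11, 12, 14}) = 1
G(41) = mex({0, 1, 2, 3, 5, 6, 7, 9, 10, 11, 12}) = 4
G(42) = mex({0, 1, 2, 3, 4, 5, 6, 9, 10}) = 7
G(43) = mex({0, 1, 3, 4, 5, 7, 9, 10, 12, 15}) = 2
G(44) = mex({0, 2, 3, 4, 5, 6, 7, 9, 10, 12, 15}) = 1
G(45) = mex({0, 1, 2, 3, 4, 5, 6, 7, 9, 10, 12, 14}) = 8
G(46) = mex({0, 1, 3, 4, 5, 7, 8, 11, 12, 14}) = 2
G(47) = mex({0, 1, 2, 3, 4, 5, 6, 8, 9, 10, 11, 12}) = 7
G(48) = mex({0, 1, 2, 3, 5, 6, 7, 9, 10}) = 4
G(49) = mex({0, 2, 3, 4, 6, 7, 9, 10, 11, 12, 15}) = 1
G(50) = mex({0, 1, 4, 5, 6, 7, 9, 11, 12, 14, 15}) = 2
G(51) = mex({0, 1, 2, 3, 4, 5, 6, 7, 9, 12, 14, 15}) = 8
G(52) = mex({0, 2, 3, 4, 5, 6, 7, 8, 11, 12, 15}) = 1
Therefore G(52) = 1.

1


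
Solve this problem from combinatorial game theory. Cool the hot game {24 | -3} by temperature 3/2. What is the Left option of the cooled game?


Original game: {24 | -3} (a switch {a | b} with a > b).
Cooling by t (for t below the temperature (a - b)/2 = 27/2) taxes each move by t: {a | b} cooled by t is {a - t | b + t}.
Cooling amount: t = 3/2
Cooled Left option: 24 - 3/2 = 45/2
Cooled Right option: -3 + 3/2 = -3/2
Cooled game: {45/2 | -3/2}
Left option = 45/2

45/2


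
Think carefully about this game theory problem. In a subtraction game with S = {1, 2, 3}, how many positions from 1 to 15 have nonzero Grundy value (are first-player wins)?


Subtraction set S = {1, 2, 3}, so G(n) = n mod 4.
G(n) = 0 when n is a multiple of 4.
Multiples of 4 in [1, 15]: 3
N-positions (nonzero Grundy) = 15 - 3 = 12

12


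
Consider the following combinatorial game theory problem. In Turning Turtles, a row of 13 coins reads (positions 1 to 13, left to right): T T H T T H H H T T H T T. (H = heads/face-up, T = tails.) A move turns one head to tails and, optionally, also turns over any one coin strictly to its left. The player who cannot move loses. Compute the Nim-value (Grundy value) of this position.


Coins: T T H T T H H H T T H T T
Key fact: a single head at position k behaves exactly like a Nim heap of size k (turning it to T and optionally flipping a coin at j < k corresponds to moving the heap from k to j, or to 0), and heads combine as a disjunctive sum (two heads at the same place would cancel, matching j XOR j = 0). So the Nim-value is the XOR of the 1-indexed positions of the heads.
Face-up positions (1-indexed): [3, 6, 7, 8, 11]
XOR 0 with 3: 0 XOR 3 = 3
XOR 3 with 6: 3 XOR 6 = 5
XOR 5 with 7: 5 XOR 7 = 2
XOR 2 with 8: 2 XOR 8 = 10
XOR 10 with 11: 10 XOR 11 = 1
Nim-value = 1

1


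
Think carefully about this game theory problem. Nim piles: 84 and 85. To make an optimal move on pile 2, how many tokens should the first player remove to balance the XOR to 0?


Piles: 84 and 85
Current XOR: 84 XOR 85 = 1 (non-zero, so this is an N-position).
To make the XOR zero, we need to find a move that balances the piles.
For pile 2 (size 85): target = 85 XOR 1 = 84
We reduce pile 2 from 85 to 84.
Tokens removed: 85 - 84 = 1
Verification: 84 XOR 84 = 0

1


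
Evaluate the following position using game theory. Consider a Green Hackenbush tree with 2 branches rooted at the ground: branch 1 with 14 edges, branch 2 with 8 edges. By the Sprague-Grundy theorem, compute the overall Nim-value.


The tree has 2 branches from the ground vertex.
In Green Hackenbush, the Nim-value of a simple path of length k is k.
Branch 1: length 14, Nim-value = 14
Branch 2: length 8, Nim-value = 8
Total Nim-value = XOR of all branch values:
0 XOR 14 = 14
14 XOR 8 = 6
Nim-value of the tree = 6

6


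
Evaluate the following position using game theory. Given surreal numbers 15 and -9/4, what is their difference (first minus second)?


x = 15, y = -9/4
Converting to common denominator: 4
x = 60/4, y = -9/4
x - y = 15 - -9/4 = 69/4

69/4


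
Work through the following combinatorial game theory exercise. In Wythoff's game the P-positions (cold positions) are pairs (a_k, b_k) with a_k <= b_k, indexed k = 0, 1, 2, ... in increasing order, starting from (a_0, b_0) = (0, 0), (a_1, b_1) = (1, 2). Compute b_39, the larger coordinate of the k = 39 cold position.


By Wythoff's theorem, a_k = floor(k * phi) and b_k = floor(k * phi^2) = a_k + k, where phi = (1 + sqrt(5))/2 is the golden ratio.
phi = (1 + sqrt(5))/2 = 1.618034
phi^2 = phi + 1 = 2.618034
k = 39
k * phi^2 = 39 * 2.618034 = 102.103326
b_39 = floor(k * phi^2) = 102 (check: a_39 + k = 63 + 39 = 102)

102


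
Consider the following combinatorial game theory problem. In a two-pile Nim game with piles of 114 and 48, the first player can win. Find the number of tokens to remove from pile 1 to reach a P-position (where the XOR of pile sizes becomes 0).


Piles: 114 and 48
Current XOR: 114 XOR 48 = 66 (non-zero, so this is an N-position).
To make the XOR zero, we need to find a move that balances the piles.
For pile 1 (size 114): target = 114 XOR 66 = 48
We reduce pile 1 from 114 to 48.
Tokens removed: 114 - 48 = 66
Verification: 48 XOR 48 = 0

66


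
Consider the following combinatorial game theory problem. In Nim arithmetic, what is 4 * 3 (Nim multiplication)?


Nim multiplication is bilinear over XOR: (u XOR v) * w = (u*w) XOR (v*w).
So we split each operand into its bit components and XOR the pairwise Nim products.
4 = 4 (as XOR of powers of 2).
3 = 1 + 2 (as XOR of powers of 2).
Using the standard Nim-product table on single bits:
  2*2 = 3,   2*4 = 8,   2*8 = 12,
  4*4 = 6,   4*8 = 11,  8*8 = 13,
and  1*x = x (identity), k*l = l*k (commutative).
Pairwise Nim products:
  4 * 1 = 4
  4 * 2 = 8
XOR them: 4 XOR 8 = 12.
Result: 4 * 3 = 12 (in Nim).

12


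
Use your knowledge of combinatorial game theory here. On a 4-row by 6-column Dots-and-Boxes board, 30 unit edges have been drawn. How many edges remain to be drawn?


Grid: 4 x 6 boxes, i.e. 5 rows and 7 columns of dots.
Horizontal edges: (rows + 1) * cols = 5 * 6 = 30
Vertical edges: rows * (cols + 1) = 4 * 7 = 28
Total edges: 30 + 28 = 58
Edges drawn: 30
Remaining: 58 - 30 = 28

28


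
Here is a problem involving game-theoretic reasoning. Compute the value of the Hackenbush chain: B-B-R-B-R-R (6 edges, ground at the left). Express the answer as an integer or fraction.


Edges (from ground): B-B-R-B-R-R
By Berlekamp's sign-expansion rule, a Blue-Red Hackenbush stalk has the value of the surreal number whose sign sequence is the edge sequence with B -> + and R -> -.
Sign sequence: ++-+--
Trace the sign expansion in the surreal number tree, starting from 0:
Edge 1: B (sign +) -> bounds (0, +inf), value = 1
Edge 2: B (sign +) -> bounds (1, +inf), value = 2
Edge 3: R (sign -) -> bounds (1, 2), value = 3/2
Edge 4: B (sign +) -> bounds (3/2, 2), value = 7/4
Edge 5: R (sign -) -> bounds (3/2, 7/4), value = 13/8
Edge 6: R (sign -) -> bounds (3/2, 13/8), value = 25/16
Game value = 25/16

25/16


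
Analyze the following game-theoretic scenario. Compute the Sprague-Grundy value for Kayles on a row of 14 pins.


Kayles: a move removes 1 or 2 adjacent pins from a contiguous row.
Removing pins from a row of k leaves two independent rows (a, b) with a + b = k - 1 (one pin) or a + b = k - 2 (two pins); an end removal gives a = 0.
By Sprague-Grundy, G(k) = mex{ G(a) XOR G(b) } over all these splits. G(0) = 0.
G(1): splits (0,0):0^0=0 -> mex({0}) = 1
G(2): splits (0,1):0^1=1 (0,0):0^0=0 -> mex({0, 1}) = 2
G(3): splits (0,2):0^2=2 (1,1):1^1=0 (0,1):0^1=1 -> mex({0, 1, 2}) = 3
G(4): splits (0,3):0^3=3 (1,2):1^2=3 (0,2):0^2=2 (1,1):1^1=0 -> mex({0, 2, 3}) = 1
G(5): splits (0,4):0^1=1 (1,3):1^3=2 (2,2):2^2=0 (0,3):0^3=3 (1,2):1^2=3 -> mex({0, 1, 2, 3}) = 4
G(6) = mex({0, 1, 2, 4}) = 3
G(7) = mex({0, 1, 3, 4, 5}) = 2
G(8) = mex({0, 2, 3, 5, 6}) = 1
G(9) = mex({0, 1, 2, 3, 6, 7}) = 4
G(10) = mex({0, 1, 3, 4, 5, 7}) = 2
G(11) = mex({0, 1, 2, 3, 4, 5}) = 6
G(12) = mex({0, 1, 2, 3, 5, 6, 7}) = 4
G(13) = mex({0, 2, 3, 4, 6, 7}) = 1
G(14) = mex({0, 1, 4, 5, 6, 7}) = 2
Therefore G(14) = 2.

2


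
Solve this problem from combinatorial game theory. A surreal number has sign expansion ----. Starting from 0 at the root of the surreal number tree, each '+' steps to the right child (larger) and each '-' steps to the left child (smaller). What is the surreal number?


Sign expansion: ----
Rule: track bounds (lo, hi), initially (-inf, +inf). On '+', the current value becomes lo and we move to the simplest number in (value, hi): value + 1 if hi = +inf, otherwise the midpoint (value + hi)/2. On '-', the current value becomes hi and we move to value - 1 if lo = -inf, otherwise the midpoint (lo + value)/2.
Start at 0.
Step 1: sign = -, move left. Bounds: (-inf, 0). Value = -1
Step 2: sign = -, move left. Bounds: (-inf, -1). Value = -2
Step 3: sign = -, move left. Bounds: (-inf, -2). Value = -3
Step 4: sign = -, move left. Bounds: (-inf, -3). Value = -4
The surreal number with sign expansion ---- is -4.

-4


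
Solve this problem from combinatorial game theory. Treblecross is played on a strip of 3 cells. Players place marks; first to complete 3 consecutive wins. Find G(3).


Treblecross: place X on empty cells; 3-in-a-row wins.
Playing within two cells of an existing X lets the opponent win at once, so sensible play treats the cells i-2..i+2 around each X as dead. The player left with no safe cell loses, so this is a normal-play take-away game on strips of safe cells.
Placing X at cell i (0-indexed) of a strip of k safe cells leaves independent strips of sizes max(0, i-2) and max(0, k-i-3). Hence G(k) = mex{ G(max(0,i-2)) XOR G(max(0,k-i-3)) : 0 <= i < k }, with G(0) = 0.
G(1): splits (0,0):0^0=0 -> mex({0}) = 1
G(2): splits (0,0):0^0=0 -> mex({0}) = 1
G(3): splits (0,0):0^0=0 -> mex({0}) = 1
Therefore G(3) = 1.

1


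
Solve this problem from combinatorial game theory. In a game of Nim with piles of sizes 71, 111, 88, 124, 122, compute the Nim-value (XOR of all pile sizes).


We need the XOR (exclusive or) of all pile sizes.
After XOR-ing pile 1 (size 71): 0 XOR 71 = 71
After XOR-ing pile 2 (size 111): 71 XOR 111 = 40
After XOR-ing pile 3 (size 88): 40 XOR 88 = 112
After XOR-ing pile 4 (size 124): 112 XOR 124 = 12
After XOR-ing pile 5 (size 122): 12 XOR 122 = 118
The Nim-value of this position is 118.

118


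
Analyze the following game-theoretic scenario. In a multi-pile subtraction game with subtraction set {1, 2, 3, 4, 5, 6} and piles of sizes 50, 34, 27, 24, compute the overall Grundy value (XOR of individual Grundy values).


Subtraction set: {1, 2, 3, 4, 5, 6}
For this subtraction set, G(n) = n mod 7 (period = max + 1 = 7).
Pile 1 (size 50): G(50) = 50 mod 7 = 1
Pile 2 (size 34): G(34) = 34 mod 7 = 6
Pile 3 (size 27): G(27) = 27 mod 7 = 6
Pile 4 (size 24): G(24) = 24 mod 7 = 3
Total Grundy value = XOR of all: 1 XOR 6 XOR 6 XOR 3 = 2

2


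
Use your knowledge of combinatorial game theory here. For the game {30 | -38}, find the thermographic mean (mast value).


Game = {30 | -38}, a switch {a | b} with numbers a > b.
Its thermograph has left wall a - t and right wall b + t, which meet at t = (a - b)/2, where both equal (a + b)/2. So the mast (mean value) is at (a + b)/2.
Mean = (30 + (-38))/2 = -8/2 = -4

-4


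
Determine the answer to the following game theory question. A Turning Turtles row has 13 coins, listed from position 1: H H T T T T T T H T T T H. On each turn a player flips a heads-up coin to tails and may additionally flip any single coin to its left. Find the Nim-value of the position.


Coins: H H T T T T T T H T T T H
Key fact: a single head at position k behaves exactly like a Nim heap of size k (turning it to T and optionally flipping a coin at j < k corresponds to moving the heap from k to j, or to 0), and heads combine as a disjunctive sum (two heads at the same place would cancel, matching j XOR j = 0). So the Nim-value is the XOR of the 1-indexed positions of the heads.
Face-up positions (1-indexed): [1, 2, 9, 13]
XOR 0 with 1: 0 XOR 1 = 1
XOR 1 with 2: 1 XOR 2 = 3
XOR 3 with 9: 3 XOR 9 = 10
XOR 10 with 13: 10 XOR 13 = 7
Nim-value = 7

7


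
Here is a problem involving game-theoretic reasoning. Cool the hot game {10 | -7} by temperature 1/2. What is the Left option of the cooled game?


Original game: {10 | -7} (a switch {a | b} with a > b).
Cooling by t (for t below the temperature (a - b)/2 = 17/2) taxes each move by t: {a | b} cooled by t is {a - t | b + t}.
Cooling amount: t = 1/2
Cooled Left option: 10 - 1/2 = 19/2
Cooled Right option: -7 + 1/2 = -13/2
Cooled game: {19/2 | -13/2}
Left option = 19/2

19/2


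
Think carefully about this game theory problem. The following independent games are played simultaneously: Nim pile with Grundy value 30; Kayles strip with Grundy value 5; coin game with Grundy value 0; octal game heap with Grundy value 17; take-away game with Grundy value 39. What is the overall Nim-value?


By the Sprague-Grundy theorem, the Grundy value of a sum of games is the XOR of individual Grundy values.
Nim pile: Grundy value = 30. Running XOR: 0 XOR 30 = 30
Kayles strip: Grundy value = 5. Running XOR: 30 XOR 5 = 27
coin game: Grundy value = 0. Running XOR: 27 XOR 0 = 27
octal game heap: Grundy value = 17. Running XOR: 27 XOR 17 = 10
take-away game: Grundy value = 39. Running XOR: 10 XOR 39 = 45
The combined Grundy value is 45.

45


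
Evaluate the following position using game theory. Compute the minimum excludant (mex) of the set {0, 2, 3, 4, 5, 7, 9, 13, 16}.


Set = {0, 2, 3, 4, 5, 7, 9, 13, 16}
0 is in the set.
1 is NOT in the set. This is the mex.
mex = 1

1


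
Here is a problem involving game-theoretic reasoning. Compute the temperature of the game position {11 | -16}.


The game is {11 | -16}, a switch {a | b} with numbers a > b.
Cooling {a | b} by t gives {a - t | b + t}, which stops being hot when a - t = b + t, i.e. at t = (a - b)/2. So the temperature of a switch is (a - b)/2.
Temperature = (Left option - Right option) / 2
= (11 - (-16)) / 2
= 27 / 2
= 27/2

27/2


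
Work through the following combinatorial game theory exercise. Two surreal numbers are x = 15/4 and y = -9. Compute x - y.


x = 15/4, y = -9
Converting to common denominator: 4
x = 15/4, y = -36/4
x - y = 15/4 - -9 = 51/4

51/4


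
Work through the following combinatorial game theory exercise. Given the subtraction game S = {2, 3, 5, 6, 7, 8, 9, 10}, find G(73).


The subtraction set is S = {2, 3, 5, 6, 7, 8, 9, 10}.
G(k) = mex{ G(k - s) : s in S, s <= k }. We compute iteratively: G(0) = 0.
G(1) = mex({}) = 0
G(2) = mex({0}) = 1
G(3) = mex({0}) = 1
G(4) = mex({0, 1}) = 2
G(5) = mex({0, 1}) = 2
G(6) = mex({0, 1, 2}) = 3
G(7) = mex({0, 1, 2}) = 3
G(8) = mex({0, 1, 2, 3}) = 4
G(9) = mex({0, 1, 2, 3}) = 4
G(10) = mex({0, 1, 2, 3, 4}) = 5
G(11) = mex({0, 1, 2, 3, 4}) = 5
G(12) = mex({1, 2, 3, 4, 5}) = 0
G(13) = mex({1, 2, 3, 4, 5}) = 0
G(14) = mex({0, 2, 3, 4, 5}) = 1
G(15) = mex({0, 2, 3, 4, 5}) = 1
G(16) = mex({0, 1, 3, 4, 5}) = 2
G(17) = mex({0, 1, 3, 4, 5}) = 2
G(18) = mex({0, 1, 2, 4, 5}) = 3
G(19) = mex({0, 1, 2, 4, 5}) = 3
G(20) = mex({0, 1, 2, 3, 5}) = 4
G(21) = mex({0, 1, 2, 3, 5}) = 4
Observe that G(12)..G(21) = 0, 0, 1, 1, 2, 2, 3, 3, 4, 4 repeats G(0)..G(9) = 0, 0, 1, 1, 2, 2, 3, 3, 4, 4.
For k >= max(S) = 10, G(k) is determined by the previous 10 values G(k-10)..G(k-1); a window of 10 consecutive values has recurred shifted by 12, so by induction G(k + 12) = G(k) for all k >= 0: the sequence is periodic from the start with period 12.
One period: G(0..11) = 0, 0, 1, 1, 2, 2, 3, 3, 4, 4, 5, 5.
73 mod 12 = 1, so G(73) = G(1) = 0.

0


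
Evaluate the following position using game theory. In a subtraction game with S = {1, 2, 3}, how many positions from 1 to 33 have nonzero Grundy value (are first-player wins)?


Subtraction set S = {1, 2, 3}, so G(n) = n mod 4.
G(n) = 0 when n is a multiple of 4.
Multiples of 4 in [1, 33]: 8
N-positions (nonzero Grundy) = 33 - 8 = 25

25


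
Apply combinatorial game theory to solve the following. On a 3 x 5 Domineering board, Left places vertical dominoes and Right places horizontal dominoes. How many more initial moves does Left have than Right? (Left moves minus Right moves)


Board is 3 x 5 (rows x cols).
Left (vertical) placements: (rows-1) * cols = 2 * 5 = 10
Right (horizontal) placements: rows * (cols-1) = 3 * 4 = 12
Advantage = Left - Right = 10 - 12 = -2

-2


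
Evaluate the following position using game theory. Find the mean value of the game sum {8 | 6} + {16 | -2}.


G1 = {8 | 6}, G2 = {16 | -2}
Each is a switch {a | b} with numbers a > b; its mean value is (a + b)/2, and mean value is additive over game sums: m(G1 + G2) = m(G1) + m(G2).
Mean of G1 = (8 + (6))/2 = 14/2 = 7
Mean of G2 = (16 + (-2))/2 = 14/2 = 7
Mean of G1 + G2 = 7 + 7 = 14

14


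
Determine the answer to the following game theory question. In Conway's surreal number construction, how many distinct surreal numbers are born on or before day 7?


Day 0: {|} = 0 is born. Count = 1.
Day n: the number of surreal numbers born by day n is 2^(n+1) - 1.
By day 0: 2^1 - 1 = 1
By day 1: 2^2 - 1 = 3
By day 2: 2^3 - 1 = 7
By day 3: 2^4 - 1 = 15
By day 4: 2^5 - 1 = 31
By day 5: 2^6 - 1 = 63
By day 6: 2^7 - 1 = 127
By day 7: 2^8 - 1 = 255
By day 7: 255 surreal numbers.

255


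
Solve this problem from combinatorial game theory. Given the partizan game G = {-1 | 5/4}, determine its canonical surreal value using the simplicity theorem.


Left options: {-1}, max = -1
Right options: {5/4}, min = 5/4
All options are numbers and max(Left) < min(Right), so by the simplicity theorem the value is the simplest (earliest-born) number strictly between -1 and 5/4.
Integers 0 through 1 all lie strictly between -1 and 5/4.
Among integers, the simplest (lowest birthday = smallest |n|; 0 is born on day 0, +-n on day n) is 0.
No non-integer in the interval can be simpler: if x is a non-integer in the interval, then floor(x) or ceil(x) also lies in the interval (the interval contains an integer), and both are proper prefixes of x's sign expansion, i.e. born earlier. So the game value is 0.
Game value = 0

0


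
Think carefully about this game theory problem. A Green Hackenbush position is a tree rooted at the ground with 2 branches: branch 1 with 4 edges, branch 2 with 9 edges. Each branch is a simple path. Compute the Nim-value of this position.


The tree has 2 branches from the ground vertex.
In Green Hackenbush, the Nim-value of a simple path of length k is k.
Branch 1: length 4, Nim-value = 4
Branch 2: length 9, Nim-value = 9
Total Nim-value = XOR of all branch values:
0 XOR 4 = 4
4 XOR 9 = 13
Nim-value of the tree = 13

13


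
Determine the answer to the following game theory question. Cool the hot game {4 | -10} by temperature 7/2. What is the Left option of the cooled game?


Original game: {4 | -10} (a switch {a | b} with a > b).
Cooling by t (for t below the temperature (a - b)/2 = 7) taxes each move by t: {a | b} cooled by t is {a - t | b + t}.
Cooling amount: t = 7/2
Cooled Left option: 4 - 7/2 = 1/2
Cooled Right option: -10 + 7/2 = -13/2
Cooled game: {1/2 | -13/2}
Left option = 1/2

1/2


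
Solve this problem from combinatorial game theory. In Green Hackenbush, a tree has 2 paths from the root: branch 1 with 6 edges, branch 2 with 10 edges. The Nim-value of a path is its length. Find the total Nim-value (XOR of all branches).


The tree has 2 branches from the ground vertex.
In Green Hackenbush, the Nim-value of a simple path of length k is k.
Branch 1: length 6, Nim-value = 6
Branch 2: length 10, Nim-value = 10
Total Nim-value = XOR of all branch values:
0 XOR 6 = 6
6 XOR 10 = 12
Nim-value of the tree = 12

12
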